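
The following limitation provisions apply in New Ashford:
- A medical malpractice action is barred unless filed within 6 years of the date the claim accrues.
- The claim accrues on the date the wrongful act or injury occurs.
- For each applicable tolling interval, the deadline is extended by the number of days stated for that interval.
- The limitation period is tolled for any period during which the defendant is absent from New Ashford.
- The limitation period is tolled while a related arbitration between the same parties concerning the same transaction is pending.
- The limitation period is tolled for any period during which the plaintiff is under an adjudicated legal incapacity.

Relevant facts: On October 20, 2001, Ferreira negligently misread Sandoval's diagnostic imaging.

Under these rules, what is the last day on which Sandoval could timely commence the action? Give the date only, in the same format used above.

The claim accrued on October 20, 2001, when the wrongful act occurred.
Adding the 6 years base period to October 20, 2001 gives a deadline of October 20, 2007, before any tolling.

October 20, 2007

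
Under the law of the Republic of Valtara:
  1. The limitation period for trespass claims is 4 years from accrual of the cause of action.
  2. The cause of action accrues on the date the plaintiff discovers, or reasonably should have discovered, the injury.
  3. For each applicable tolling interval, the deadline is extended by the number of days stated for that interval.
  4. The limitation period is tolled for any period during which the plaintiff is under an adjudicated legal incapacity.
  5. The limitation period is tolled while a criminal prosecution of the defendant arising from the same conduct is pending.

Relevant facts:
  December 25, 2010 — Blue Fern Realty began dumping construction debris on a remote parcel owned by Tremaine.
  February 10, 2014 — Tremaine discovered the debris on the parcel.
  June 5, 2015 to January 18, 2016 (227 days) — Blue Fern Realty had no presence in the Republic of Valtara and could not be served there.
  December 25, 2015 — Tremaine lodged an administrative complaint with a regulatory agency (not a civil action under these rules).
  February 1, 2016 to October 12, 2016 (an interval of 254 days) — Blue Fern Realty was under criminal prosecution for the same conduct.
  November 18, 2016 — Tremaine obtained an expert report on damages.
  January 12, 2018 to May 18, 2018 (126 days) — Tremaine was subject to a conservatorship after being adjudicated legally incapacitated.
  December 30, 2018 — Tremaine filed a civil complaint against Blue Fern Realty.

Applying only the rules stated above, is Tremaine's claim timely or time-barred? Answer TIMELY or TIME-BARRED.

TIMELY

Under the discovery rule, the claim accrued on February 10, 2014, when Tremaine discovered the injury — not on the December 25, 2010 date of the underlying act.
The untolled deadline — 4 years after February 10, 2014 — is February 10, 2018.
The pending criminal prosecution from February 1, 2016 to October 12, 2016 tolled the period for 254 days, extending the deadline to October 22, 2018.
Because the plaintiff's legal incapacity ran from January 12, 2018 to May 18, 2018, the deadline is extended by 126 days to February 25, 2019.
Although the defendant's absence ran from June 5, 2015 to January 18, 2016, the stated rules do not make that a tolling event, so it is disregarded.
Nothing else in the chronology tolls or restarts the period.
The December 30, 2018 filing precedes the February 25, 2019 deadline; the claim is timely.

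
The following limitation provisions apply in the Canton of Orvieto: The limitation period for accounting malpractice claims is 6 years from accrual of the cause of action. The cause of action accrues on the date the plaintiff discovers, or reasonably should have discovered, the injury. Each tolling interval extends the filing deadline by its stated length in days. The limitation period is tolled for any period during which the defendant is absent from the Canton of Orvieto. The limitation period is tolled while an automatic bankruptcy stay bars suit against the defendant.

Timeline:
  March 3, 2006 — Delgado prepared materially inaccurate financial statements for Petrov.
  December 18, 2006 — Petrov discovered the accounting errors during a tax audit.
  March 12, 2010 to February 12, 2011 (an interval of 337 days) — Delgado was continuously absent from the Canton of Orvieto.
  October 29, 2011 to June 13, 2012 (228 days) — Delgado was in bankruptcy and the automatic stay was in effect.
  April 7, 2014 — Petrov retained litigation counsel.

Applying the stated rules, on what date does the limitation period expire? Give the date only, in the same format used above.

The claim did not accrue until Petrov discovered the injury on December 18, 2006; the March 3, 2006 act date does not start the clock under the stated rule.
6 years from December 18, 2006 is December 18, 2012.
The period was tolled for 337 days by the defendant's absence from the jurisdiction (March 12, 2010 to February 12, 2011), pushing the deadline to November 20, 2013.
Because the automatic bankruptcy stay ran from October 29, 2011 to June 13, 2012, the deadline is extended by 228 days to July 6, 2014.
Nothing else in the chronology tolls or restarts the period.

July 6, 2014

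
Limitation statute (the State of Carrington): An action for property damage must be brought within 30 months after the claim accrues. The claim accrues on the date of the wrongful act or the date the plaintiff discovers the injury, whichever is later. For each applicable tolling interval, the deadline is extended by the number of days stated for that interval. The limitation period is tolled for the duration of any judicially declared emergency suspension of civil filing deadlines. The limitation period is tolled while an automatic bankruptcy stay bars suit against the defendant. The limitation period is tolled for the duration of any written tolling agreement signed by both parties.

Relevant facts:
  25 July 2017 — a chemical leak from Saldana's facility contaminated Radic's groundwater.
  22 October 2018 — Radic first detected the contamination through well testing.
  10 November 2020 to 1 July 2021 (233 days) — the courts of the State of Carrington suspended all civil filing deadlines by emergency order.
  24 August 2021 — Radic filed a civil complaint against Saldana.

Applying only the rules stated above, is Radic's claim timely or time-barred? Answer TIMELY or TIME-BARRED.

Because discovery on 22 October 2018 post-dates the 25 July 2017 act, accrual under the later-of rule falls on 22 October 2018.
The untolled deadline — 30 months after 22 October 2018 — is 22 April 2021.
The period was tolled for 233 days by the emergency suspension of filing deadlines (10 November 2020 to 1 July 2021), pushing the deadline to 11 December 2021.
The 24 August 2021 filing precedes the 11 December 2021 deadline; the claim is timely.

TIMELY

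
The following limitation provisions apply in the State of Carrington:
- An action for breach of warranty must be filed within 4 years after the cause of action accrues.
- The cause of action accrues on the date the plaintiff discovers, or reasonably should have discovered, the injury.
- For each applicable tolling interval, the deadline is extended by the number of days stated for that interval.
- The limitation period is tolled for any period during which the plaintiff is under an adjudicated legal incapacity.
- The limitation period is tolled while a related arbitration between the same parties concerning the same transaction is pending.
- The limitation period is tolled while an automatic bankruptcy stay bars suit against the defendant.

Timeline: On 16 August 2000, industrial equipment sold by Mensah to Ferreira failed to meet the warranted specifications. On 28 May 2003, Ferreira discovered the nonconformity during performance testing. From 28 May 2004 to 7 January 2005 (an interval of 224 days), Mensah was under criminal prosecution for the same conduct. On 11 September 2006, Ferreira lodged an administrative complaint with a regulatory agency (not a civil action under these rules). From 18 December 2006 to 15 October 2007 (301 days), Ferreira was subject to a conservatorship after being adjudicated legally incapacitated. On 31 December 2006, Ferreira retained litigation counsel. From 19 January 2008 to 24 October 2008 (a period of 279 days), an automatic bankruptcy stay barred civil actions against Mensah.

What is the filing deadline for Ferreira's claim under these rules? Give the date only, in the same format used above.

The claim did not accrue until Ferreira discovered the injury on 28 May 2003; the 16 August 2000 act date does not start the clock under the stated rule.
4 years from 28 May 2003 is 28 May 2007.
Because the plaintiff's legal incapacity ran from 18 December 2006 to 15 October 2007, the deadline is extended by 301 days to 24 March 2008.
The automatic bankruptcy stay from 19 January 2008 to 24 October 2008 tolled the period for 279 days, extending the deadline to 28 December 2008.
No stated provision tolls the period for a criminal prosecution, so the interval from 28 May 2004 to 7 January 2005 has no effect on the deadline.
None of the other events listed affects the running of the period under the stated rules.

28 December 2008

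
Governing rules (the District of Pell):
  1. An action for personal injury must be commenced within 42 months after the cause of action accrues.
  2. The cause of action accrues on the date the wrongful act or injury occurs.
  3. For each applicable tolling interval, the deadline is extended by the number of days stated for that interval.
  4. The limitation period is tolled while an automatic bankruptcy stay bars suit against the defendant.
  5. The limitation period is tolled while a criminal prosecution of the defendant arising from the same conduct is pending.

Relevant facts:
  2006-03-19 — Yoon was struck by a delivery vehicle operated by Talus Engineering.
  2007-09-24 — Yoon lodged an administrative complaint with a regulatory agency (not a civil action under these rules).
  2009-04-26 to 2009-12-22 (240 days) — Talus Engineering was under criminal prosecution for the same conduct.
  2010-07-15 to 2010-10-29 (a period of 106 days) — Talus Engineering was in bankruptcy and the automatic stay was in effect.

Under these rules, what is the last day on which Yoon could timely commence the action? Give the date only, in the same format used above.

The claim accrued on 2006-03-19, when the wrongful act occurred.
Adding the 42 months base period to 2006-03-19 gives a deadline of 2009-09-19, before any tolling.
Because the pending criminal prosecution ran from 2009-04-26 to 2009-12-22, the deadline is extended by 240 days to 2010-05-17.
The automatic bankruptcy stay starting 2010-07-15 came too late — the period had run on 2010-05-17 — and so does not extend the deadline.
Nothing else in the chronology tolls or restarts the period.

2010-05-17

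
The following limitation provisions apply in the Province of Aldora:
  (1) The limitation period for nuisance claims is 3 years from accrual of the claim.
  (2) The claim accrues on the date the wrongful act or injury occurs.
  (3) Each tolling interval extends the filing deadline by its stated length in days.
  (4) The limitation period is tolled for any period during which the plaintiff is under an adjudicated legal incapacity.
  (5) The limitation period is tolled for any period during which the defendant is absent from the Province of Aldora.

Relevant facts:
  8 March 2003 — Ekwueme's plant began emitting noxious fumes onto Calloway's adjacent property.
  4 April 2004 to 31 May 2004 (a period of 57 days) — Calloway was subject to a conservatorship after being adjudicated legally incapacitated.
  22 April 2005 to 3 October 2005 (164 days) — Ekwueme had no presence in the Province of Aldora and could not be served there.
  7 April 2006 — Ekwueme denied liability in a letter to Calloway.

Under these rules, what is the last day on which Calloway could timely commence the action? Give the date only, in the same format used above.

15 October 2006

The claim accrued on 8 March 2003, the date of the act.
The untolled deadline — 3 years after 8 March 2003 — is 8 March 2006.
Because the plaintiff's legal incapacity ran from 4 April 2004 to 31 May 2004, the deadline is extended by 57 days to 4 May 2006.
Because the defendant's absence from the jurisdiction ran from 22 April 2005 to 3 October 2005, the deadline is extended by 164 days to 15 October 2006.
The other events in the timeline have no effect on the limitation period under the stated rules.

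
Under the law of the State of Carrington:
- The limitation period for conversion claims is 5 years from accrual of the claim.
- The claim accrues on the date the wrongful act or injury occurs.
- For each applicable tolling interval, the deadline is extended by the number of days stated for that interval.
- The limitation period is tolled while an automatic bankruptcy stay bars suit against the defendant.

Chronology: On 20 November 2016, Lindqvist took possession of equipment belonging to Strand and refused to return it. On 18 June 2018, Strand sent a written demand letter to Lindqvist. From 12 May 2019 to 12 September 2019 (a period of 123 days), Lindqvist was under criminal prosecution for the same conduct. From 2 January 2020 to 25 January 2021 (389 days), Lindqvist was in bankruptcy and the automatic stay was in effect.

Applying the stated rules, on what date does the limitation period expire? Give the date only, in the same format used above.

14 December 2022

The limitation period began to run on 20 November 2016.
5 years from 20 November 2016 is 20 November 2021.
Because the automatic bankruptcy stay ran from 2 January 2020 to 25 January 2021, the deadline is extended by 389 days to 14 December 2022.
Although a criminal prosecution ran from 12 May 2019 to 12 September 2019, the stated rules do not make that a tolling event, so it is disregarded.
None of the other events listed affects the running of the period under the stated rules.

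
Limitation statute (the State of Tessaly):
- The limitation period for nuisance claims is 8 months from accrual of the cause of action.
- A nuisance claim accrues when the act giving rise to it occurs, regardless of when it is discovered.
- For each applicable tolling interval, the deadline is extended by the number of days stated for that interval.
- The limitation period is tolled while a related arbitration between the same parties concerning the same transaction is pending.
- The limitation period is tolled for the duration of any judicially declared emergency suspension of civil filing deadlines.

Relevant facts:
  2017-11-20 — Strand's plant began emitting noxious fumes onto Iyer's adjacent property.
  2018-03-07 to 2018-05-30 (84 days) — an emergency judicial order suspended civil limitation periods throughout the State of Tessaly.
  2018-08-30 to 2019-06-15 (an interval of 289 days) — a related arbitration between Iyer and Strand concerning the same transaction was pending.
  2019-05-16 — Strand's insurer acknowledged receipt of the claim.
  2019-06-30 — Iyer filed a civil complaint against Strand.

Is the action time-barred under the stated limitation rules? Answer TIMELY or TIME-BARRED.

TIMELY

The limitation period began to run on 2017-11-20.
8 months from 2017-11-20 is 2018-07-20.
The emergency suspension of filing deadlines from 2018-03-07 to 2018-05-30 tolled the period for 84 days, extending the deadline to 2018-10-12.
Because the pending related arbitration ran from 2018-08-30 to 2019-06-15, the deadline is extended by 289 days to 2019-07-28.
None of the other events listed affects the running of the period under the stated rules.
The 2019-06-30 filing precedes the 2019-07-28 deadline; the claim is timely.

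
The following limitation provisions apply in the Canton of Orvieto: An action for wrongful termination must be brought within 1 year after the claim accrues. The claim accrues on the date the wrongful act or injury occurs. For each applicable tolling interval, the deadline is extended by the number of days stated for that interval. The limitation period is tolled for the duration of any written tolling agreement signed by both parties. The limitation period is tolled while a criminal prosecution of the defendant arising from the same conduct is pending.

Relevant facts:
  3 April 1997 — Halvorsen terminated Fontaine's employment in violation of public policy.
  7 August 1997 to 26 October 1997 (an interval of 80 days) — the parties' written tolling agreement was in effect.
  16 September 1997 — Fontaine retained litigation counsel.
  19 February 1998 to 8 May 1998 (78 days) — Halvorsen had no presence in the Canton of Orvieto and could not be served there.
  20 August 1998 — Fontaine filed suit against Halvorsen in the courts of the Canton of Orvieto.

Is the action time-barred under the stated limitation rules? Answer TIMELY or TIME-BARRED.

TIME-BARRED

The claim accrued on 3 April 1997, when the wrongful act occurred.
Adding the 1 year base period to 3 April 1997 gives a deadline of 3 April 1998, before any tolling.
Because the written tolling agreement ran from 7 August 1997 to 26 October 1997, the deadline is extended by 80 days to 22 June 1998.
Although the defendant's absence ran from 19 February 1998 to 8 May 1998, the stated rules do not make that a tolling event, so it is disregarded.
Nothing else in the chronology tolls or restarts the period.
Filing on 20 August 1998 missed the 22 June 1998 deadline — the action is time-barred.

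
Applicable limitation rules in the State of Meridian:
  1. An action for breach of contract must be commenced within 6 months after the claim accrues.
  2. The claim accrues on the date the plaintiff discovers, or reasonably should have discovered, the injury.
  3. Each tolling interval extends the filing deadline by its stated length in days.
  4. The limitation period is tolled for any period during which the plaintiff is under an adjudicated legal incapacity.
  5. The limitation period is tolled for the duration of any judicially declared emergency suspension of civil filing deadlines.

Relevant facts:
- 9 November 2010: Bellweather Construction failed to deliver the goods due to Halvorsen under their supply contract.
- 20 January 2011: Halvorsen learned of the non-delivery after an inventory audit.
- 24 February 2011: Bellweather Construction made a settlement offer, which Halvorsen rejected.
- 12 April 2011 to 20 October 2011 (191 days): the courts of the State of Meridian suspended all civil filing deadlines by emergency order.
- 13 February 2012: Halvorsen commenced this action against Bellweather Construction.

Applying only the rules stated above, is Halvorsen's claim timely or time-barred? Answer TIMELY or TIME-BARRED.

TIME-BARRED

The claim did not accrue until Halvorsen discovered the injury on 20 January 2011; the 9 November 2010 act date does not start the clock under the stated rule.
Adding the 6 months base period to 20 January 2011 gives a deadline of 20 July 2011, before any tolling.
Because the emergency suspension of filing deadlines ran from 12 April 2011 to 20 October 2011, the deadline is extended by 191 days to 27 January 2012.
The other events in the timeline have no effect on the limitation period under the stated rules.
Halvorsen filed on 13 February 2012, after the 27 January 2012 deadline, so the action is time-barred.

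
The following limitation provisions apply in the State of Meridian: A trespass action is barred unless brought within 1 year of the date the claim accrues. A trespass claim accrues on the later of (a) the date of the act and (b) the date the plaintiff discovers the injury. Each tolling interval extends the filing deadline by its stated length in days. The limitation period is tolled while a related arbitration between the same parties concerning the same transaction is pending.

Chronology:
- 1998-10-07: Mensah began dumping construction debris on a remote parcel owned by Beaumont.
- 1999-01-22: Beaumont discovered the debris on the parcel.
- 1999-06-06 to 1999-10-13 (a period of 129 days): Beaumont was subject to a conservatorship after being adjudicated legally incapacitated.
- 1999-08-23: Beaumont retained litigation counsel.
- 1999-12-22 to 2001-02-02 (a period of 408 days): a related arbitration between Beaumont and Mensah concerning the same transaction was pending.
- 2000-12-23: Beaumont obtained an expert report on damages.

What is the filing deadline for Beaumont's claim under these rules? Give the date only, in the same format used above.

Taking the later of the act (1998-10-07) and discovery (1999-01-22), the claim accrued on 1999-01-22.
1 year from 1999-01-22 is 2000-01-22.
The pending related arbitration from 1999-12-22 to 2001-02-02 tolled the period for 408 days, extending the deadline to 2001-03-05.
Although the plaintiff's incapacity ran from 1999-06-06 to 1999-10-13, the stated rules do not make that a tolling event, so it is disregarded.
Nothing else in the chronology tolls or restarts the period.

2001-03-05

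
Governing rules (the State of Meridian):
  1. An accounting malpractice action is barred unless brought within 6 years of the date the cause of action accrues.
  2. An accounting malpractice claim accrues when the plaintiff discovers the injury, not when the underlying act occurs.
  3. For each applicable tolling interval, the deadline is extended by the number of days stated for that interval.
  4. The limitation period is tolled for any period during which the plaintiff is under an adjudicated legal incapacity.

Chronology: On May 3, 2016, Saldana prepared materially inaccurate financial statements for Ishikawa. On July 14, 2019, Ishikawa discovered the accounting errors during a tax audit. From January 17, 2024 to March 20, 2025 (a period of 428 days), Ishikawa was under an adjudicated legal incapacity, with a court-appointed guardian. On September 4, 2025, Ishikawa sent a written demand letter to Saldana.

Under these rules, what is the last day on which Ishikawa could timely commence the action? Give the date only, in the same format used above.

The claim did not accrue until Ishikawa discovered the injury on July 14, 2019; the May 3, 2016 act date does not start the clock under the stated rule.
6 years from July 14, 2019 is July 14, 2025.
The period was tolled for 428 days by the plaintiff's legal incapacity (January 17, 2024 to March 20, 2025), pushing the deadline to September 15, 2026.
Nothing else in the chronology tolls or restarts the period.

September 15, 2026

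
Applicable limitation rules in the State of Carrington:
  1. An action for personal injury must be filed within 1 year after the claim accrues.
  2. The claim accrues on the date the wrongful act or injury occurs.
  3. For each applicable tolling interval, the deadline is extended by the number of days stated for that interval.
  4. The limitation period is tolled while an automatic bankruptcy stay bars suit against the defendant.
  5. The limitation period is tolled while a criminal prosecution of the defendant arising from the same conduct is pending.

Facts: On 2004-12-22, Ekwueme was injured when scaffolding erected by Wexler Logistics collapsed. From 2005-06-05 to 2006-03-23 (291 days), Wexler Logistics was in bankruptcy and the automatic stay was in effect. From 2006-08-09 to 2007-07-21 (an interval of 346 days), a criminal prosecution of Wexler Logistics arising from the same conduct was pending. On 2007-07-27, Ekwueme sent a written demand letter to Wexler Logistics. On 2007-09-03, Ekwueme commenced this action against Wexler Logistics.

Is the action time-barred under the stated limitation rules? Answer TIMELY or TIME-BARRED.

TIMELY

The limitation period began to run on 2004-12-22.
The untolled deadline — 1 year after 2004-12-22 — is 2005-12-22.
The automatic bankruptcy stay from 2005-06-05 to 2006-03-23 tolled the period for 291 days, extending the deadline to 2006-10-09.
The period was tolled for 346 days by the pending criminal prosecution (2006-08-09 to 2007-07-21), pushing the deadline to 2007-09-20.
Nothing else in the chronology tolls or restarts the period.
The 2007-09-03 filing precedes the 2007-09-20 deadline; the claim is timely.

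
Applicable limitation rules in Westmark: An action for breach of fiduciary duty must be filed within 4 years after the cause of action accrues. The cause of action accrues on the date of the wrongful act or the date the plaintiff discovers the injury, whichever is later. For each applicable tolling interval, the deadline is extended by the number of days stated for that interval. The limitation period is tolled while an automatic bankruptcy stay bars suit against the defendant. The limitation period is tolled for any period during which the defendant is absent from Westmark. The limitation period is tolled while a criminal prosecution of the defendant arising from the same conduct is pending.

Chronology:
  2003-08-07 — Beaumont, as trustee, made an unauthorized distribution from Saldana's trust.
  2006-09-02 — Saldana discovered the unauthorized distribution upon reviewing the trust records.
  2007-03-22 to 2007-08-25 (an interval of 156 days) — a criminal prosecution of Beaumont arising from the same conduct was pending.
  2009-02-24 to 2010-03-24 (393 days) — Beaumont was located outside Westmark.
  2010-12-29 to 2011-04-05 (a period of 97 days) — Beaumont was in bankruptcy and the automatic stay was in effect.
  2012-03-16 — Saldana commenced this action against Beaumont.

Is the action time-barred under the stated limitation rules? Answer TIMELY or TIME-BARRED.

The claim accrued on 2006-09-02 — the later of the 2003-08-07 act and the 2006-09-02 discovery.
Adding the 4 years base period to 2006-09-02 gives a deadline of 2010-09-02, before any tolling.
The period was tolled for 156 days by the pending criminal prosecution (2007-03-22 to 2007-08-25), pushing the deadline to 2011-02-05.
The period was tolled for 393 days by the defendant's absence from the jurisdiction (2009-02-24 to 2010-03-24), pushing the deadline to 2012-03-04.
The period was tolled for 97 days by the automatic bankruptcy stay (2010-12-29 to 2011-04-05), pushing the deadline to 2012-06-09.
Filing on 2012-03-16 beat the 2012-06-09 deadline — the action is timely.

TIMELY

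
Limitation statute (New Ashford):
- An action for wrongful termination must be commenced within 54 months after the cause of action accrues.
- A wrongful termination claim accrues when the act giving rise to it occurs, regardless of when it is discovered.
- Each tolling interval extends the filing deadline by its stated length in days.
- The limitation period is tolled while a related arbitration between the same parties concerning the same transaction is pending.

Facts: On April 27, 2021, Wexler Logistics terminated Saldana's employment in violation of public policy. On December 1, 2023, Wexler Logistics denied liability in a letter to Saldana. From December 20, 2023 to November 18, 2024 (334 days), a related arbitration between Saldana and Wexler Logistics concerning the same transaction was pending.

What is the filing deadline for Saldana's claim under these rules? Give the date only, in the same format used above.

September 26, 2026

The claim accrued on April 27, 2021, when the wrongful act occurred.
Adding the 54 months base period to April 27, 2021 gives a deadline of October 27, 2025, before any tolling.
The pending related arbitration from December 20, 2023 to November 18, 2024 tolled the period for 334 days, extending the deadline to September 26, 2026.
The other events in the timeline have no effect on the limitation period under the stated rules.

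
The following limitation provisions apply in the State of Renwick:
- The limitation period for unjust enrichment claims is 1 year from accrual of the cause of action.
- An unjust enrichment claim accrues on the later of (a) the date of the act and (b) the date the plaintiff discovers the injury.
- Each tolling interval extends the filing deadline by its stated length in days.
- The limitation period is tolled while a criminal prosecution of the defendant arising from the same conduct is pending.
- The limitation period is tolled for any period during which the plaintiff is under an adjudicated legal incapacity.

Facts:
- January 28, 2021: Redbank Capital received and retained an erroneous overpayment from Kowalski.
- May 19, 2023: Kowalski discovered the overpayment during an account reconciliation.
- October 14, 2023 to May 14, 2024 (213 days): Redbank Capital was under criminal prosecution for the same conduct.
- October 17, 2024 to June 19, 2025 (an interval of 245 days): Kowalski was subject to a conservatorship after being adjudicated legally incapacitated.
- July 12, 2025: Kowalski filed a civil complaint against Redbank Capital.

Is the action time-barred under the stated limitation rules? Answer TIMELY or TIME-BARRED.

Taking the later of the act (January 28, 2021) and discovery (May 19, 2023), the claim accrued on May 19, 2023.
1 year from May 19, 2023 is May 19, 2024.
The pending criminal prosecution from October 14, 2023 to May 14, 2024 tolled the period for 213 days, extending the deadline to December 18, 2024.
The plaintiff's legal incapacity from October 17, 2024 to June 19, 2025 tolled the period for 245 days, extending the deadline to August 20, 2025.
Filing on July 12, 2025 beat the August 20, 2025 deadline — the action is timely.

TIMELY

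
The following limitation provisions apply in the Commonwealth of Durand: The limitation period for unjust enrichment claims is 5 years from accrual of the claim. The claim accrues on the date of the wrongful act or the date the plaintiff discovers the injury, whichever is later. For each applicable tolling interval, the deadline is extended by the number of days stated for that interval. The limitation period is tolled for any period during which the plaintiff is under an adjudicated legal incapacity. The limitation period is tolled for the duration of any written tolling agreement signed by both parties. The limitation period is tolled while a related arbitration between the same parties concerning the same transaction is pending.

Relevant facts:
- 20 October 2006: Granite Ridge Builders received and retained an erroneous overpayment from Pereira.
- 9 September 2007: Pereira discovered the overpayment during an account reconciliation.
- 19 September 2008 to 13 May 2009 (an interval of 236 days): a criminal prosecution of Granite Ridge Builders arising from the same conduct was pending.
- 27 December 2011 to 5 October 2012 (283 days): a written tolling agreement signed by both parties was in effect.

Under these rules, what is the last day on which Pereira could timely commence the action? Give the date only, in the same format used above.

Because discovery on 9 September 2007 post-dates the 20 October 2006 act, accrual under the later-of rule falls on 9 September 2007.
Adding the 5 years base period to 9 September 2007 gives a deadline of 9 September 2012, before any tolling.
The period was tolled for 283 days by the written tolling agreement (27 December 2011 to 5 October 2012), pushing the deadline to 19 June 2013.
The pending criminal prosecution from 19 September 2008 to 13 May 2009 does not toll the period, because no stated rule makes a criminal prosecution a tolling event.

19 June 2013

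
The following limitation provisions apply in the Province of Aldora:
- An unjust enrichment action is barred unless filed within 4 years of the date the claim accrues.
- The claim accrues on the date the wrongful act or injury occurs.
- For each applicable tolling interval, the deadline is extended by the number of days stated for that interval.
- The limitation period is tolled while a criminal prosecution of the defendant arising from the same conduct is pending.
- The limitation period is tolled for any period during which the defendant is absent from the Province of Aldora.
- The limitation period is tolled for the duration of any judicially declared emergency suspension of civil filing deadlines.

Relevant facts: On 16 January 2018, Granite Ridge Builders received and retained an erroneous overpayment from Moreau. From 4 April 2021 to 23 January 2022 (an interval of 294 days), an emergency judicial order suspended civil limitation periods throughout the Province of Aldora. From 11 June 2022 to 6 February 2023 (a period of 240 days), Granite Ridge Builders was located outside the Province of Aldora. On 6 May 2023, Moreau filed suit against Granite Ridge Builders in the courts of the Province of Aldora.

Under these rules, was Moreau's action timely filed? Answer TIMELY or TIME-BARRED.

The claim accrued on 16 January 2018, when the wrongful act occurred.
The untolled deadline — 4 years after 16 January 2018 — is 16 January 2022.
The emergency suspension of filing deadlines from 4 April 2021 to 23 January 2022 tolled the period for 294 days, extending the deadline to 6 November 2022.
The defendant's absence from the jurisdiction from 11 June 2022 to 6 February 2023 tolled the period for 240 days, extending the deadline to 4 July 2023.
Filing on 6 May 2023 beat the 4 July 2023 deadline — the action is timely.

TIMELY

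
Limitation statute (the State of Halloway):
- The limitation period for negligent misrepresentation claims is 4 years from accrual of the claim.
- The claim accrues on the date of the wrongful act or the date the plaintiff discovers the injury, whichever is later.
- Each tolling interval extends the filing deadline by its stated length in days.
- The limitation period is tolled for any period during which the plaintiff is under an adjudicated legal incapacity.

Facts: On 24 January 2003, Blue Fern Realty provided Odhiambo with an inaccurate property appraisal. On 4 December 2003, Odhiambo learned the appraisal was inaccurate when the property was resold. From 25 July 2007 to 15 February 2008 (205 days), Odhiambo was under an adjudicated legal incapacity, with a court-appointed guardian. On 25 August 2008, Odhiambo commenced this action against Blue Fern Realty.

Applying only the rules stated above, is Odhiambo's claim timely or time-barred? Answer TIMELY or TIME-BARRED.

TIME-BARRED

Taking the later of the act (24 January 2003) and discovery (4 December 2003), the claim accrued on 4 December 2003.
Adding the 4 years base period to 4 December 2003 gives a deadline of 4 December 2007, before any tolling.
The period was tolled for 205 days by the plaintiff's legal incapacity (25 July 2007 to 15 February 2008), pushing the deadline to 26 June 2008.
The 25 August 2008 filing falls after the 26 June 2008 deadline; the claim is time-barred.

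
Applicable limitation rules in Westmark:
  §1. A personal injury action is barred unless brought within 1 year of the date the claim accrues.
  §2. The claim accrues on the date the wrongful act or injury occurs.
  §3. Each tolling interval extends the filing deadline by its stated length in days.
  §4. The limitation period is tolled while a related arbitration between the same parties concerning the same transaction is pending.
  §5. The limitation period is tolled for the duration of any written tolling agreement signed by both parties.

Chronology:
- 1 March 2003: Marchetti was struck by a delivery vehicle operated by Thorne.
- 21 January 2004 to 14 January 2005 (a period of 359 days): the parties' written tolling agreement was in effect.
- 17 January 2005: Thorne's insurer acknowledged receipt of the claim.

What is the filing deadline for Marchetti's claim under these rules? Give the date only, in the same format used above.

23 February 2005

The claim accrued on 1 March 2003, the date of the act.
1 year from 1 March 2003 is 1 March 2004.
The written tolling agreement from 21 January 2004 to 14 January 2005 tolled the period for 359 days, extending the deadline to 23 February 2005.
Nothing else in the chronology tolls or restarts the period.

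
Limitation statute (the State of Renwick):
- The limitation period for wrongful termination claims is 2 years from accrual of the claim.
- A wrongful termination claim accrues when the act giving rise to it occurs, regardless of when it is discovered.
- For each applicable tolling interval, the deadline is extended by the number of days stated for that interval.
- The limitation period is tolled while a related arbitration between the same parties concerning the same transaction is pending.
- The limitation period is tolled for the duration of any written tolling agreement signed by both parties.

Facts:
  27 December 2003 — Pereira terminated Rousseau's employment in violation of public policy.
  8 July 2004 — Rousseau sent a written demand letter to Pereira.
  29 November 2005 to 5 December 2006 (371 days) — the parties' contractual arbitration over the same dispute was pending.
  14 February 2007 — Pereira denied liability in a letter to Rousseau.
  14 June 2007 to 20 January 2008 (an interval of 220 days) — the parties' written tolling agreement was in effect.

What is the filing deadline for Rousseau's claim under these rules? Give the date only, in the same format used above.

2 January 2007

The claim accrued on 27 December 2003, when the wrongful act occurred.
Adding the 2 years base period to 27 December 2003 gives a deadline of 27 December 2005, before any tolling.
The period was tolled for 371 days by the pending related arbitration (29 November 2005 to 5 December 2006), pushing the deadline to 2 January 2007.
The written tolling agreement starting 14 June 2007 came too late — the period had run on 2 January 2007 — and so does not extend the deadline.
The other events in the timeline have no effect on the limitation period under the stated rules.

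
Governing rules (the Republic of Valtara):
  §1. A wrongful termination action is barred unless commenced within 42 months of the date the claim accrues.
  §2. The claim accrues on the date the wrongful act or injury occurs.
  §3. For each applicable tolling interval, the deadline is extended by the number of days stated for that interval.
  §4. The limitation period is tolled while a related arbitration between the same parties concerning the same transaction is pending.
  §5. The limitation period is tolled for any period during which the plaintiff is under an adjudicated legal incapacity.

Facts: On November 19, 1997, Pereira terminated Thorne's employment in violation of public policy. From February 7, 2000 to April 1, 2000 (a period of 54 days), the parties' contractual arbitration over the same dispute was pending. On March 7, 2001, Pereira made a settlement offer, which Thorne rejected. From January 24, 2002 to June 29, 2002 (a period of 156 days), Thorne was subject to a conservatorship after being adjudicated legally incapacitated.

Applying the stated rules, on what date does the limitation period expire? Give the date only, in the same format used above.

The claim accrued on November 19, 1997, the date of the act.
Adding the 42 months base period to November 19, 1997 gives a deadline of May 19, 2001, before any tolling.
The pending related arbitration from February 7, 2000 to April 1, 2000 tolled the period for 54 days, extending the deadline to July 12, 2001.
By the time the plaintiff's legal incapacity began on January 24, 2002, the limitation period had already expired on July 12, 2001; that interval cannot revive it.
The other events in the timeline have no effect on the limitation period under the stated rules.

July 12, 2001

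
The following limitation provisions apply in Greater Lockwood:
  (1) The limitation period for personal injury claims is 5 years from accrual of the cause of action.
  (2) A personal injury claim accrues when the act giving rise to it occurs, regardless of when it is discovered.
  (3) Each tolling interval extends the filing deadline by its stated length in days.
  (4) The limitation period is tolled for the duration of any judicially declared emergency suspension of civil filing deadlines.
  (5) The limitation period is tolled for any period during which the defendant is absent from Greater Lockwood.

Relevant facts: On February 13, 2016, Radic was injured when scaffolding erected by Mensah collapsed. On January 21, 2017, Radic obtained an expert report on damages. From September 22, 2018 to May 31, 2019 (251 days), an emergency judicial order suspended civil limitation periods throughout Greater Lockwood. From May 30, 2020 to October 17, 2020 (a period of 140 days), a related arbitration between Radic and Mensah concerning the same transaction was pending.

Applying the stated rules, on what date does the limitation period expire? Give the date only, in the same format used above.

The cause of action accrued on February 13, 2016, the date of the act.
5 years from February 13, 2016 is February 13, 2021.
The period was tolled for 251 days by the emergency suspension of filing deadlines (September 22, 2018 to May 31, 2019), pushing the deadline to October 22, 2021.
The pending related arbitration from May 30, 2020 to October 17, 2020 does not toll the period, because no stated rule makes a pending arbitration a tolling event.
None of the other events listed affects the running of the period under the stated rules.

October 22, 2021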